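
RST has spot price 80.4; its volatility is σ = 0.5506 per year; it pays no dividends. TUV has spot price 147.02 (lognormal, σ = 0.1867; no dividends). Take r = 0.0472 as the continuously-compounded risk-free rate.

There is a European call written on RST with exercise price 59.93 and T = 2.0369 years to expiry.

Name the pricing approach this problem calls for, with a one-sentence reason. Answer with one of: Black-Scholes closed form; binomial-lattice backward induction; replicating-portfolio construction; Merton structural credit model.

framework: Black-Scholes closed form

Key observation: a European claim on RST (strike 59.93) — a lognormal (GBM) underlying with constant rate and volatility — has an exact closed-form value; no lattice or capital structure is involved.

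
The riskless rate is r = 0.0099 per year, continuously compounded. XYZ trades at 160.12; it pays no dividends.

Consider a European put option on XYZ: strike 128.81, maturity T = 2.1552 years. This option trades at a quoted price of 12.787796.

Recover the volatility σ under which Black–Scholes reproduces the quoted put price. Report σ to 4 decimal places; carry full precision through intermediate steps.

sigma = 0.3192

At σ = 0.3192 the Black–Scholes value reproduces the quote:
σ√T = 0.3192·√2.1552 = 0.468605
d₁ = (ln(S/K) + (r+σ²/2)T) / (σ√T) = (ln(160.12/128.81) + (0.0099+0.3192²/2)·2.1552) / 0.468605 = (0.217585 + 0.131132) / 0.468605 = 0.744160
d₂ = d₁ − σ√T = 0.744160 − 0.468605 = 0.275555
e^{−rT} = 0.978890
N(−d₁) = 0.228390,  N(−d₂) = 0.391445
V = K·e^{−rT}·N(−d₂) − S·N(−d₁) = 49.357591 − 36.569796 = 12.787796 (the observed quote) — the price is monotone increasing in volatility, hence this σ is the only solution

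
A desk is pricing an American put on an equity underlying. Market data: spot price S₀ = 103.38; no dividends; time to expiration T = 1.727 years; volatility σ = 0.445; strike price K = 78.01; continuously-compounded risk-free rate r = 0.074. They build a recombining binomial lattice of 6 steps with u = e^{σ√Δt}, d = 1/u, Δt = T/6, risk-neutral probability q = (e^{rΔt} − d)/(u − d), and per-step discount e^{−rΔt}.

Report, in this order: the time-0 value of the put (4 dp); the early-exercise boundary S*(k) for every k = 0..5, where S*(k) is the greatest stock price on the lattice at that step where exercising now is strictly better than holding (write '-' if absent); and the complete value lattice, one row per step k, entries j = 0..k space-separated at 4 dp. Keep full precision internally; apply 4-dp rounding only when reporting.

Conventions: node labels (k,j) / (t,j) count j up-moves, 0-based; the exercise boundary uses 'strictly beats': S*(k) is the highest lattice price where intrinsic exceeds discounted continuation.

Δt=0.28783, u=1.26965, d=0.78762, q=0.48526, disc=e^(-rΔt)=0.97893
k=6 terminal: V=max(K-S,0) → 53.3310 38.2270 13.8791 0.0000 0.0000 0.0000 0.0000
k=5: j=0 S=31.3338 intr=46.6762 cont=45.0322 V=46.6762[EX]; j=1 S=50.5106 intr=27.4994 cont=25.8554 V=27.4994[EX]; j=2 S=81.4239 intr=0.0000 cont=6.9936 V=6.9936[hold]; j=3 S=131.2566 intr=0.0000 cont=0.0000 V=0.0000[hold]; j=4 S=211.5879 intr=0.0000 cont=0.0000 V=0.0000[hold]; j=5 S=341.0831 intr=0.0000 cont=0.0000 V=0.0000[hold]  S*(5)=50.5106
k=4: j=0 S=39.7830 intr=38.2270 cont=36.5830 V=38.2270[EX]; j=1 S=64.1309 intr=13.8791 cont=17.1790 V=17.1790[hold]; j=2 S=103.3800 intr=0.0000 cont=3.5241 V=3.5241[hold]; j=3 S=166.6503 intr=0.0000 cont=0.0000 V=0.0000[hold]; j=4 S=268.6430 intr=0.0000 cont=0.0000 V=0.0000[hold]  S*(4)=39.7830
k=3: j=0 S=50.5106 intr=27.4994 cont=27.4229 V=27.4994[EX]; j=1 S=81.4239 intr=0.0000 cont=10.3305 V=10.3305[hold]; j=2 S=131.2566 intr=0.0000 cont=1.7758 V=1.7758[hold]; j=3 S=211.5879 intr=0.0000 cont=0.0000 V=0.0000[hold]  S*(3)=50.5106
k=2: j=0 S=64.1309 intr=13.8791 cont=18.7641 V=18.7641[hold]; j=1 S=103.3800 intr=0.0000 cont=6.0490 V=6.0490[hold]; j=2 S=166.6503 intr=0.0000 cont=0.8948 V=0.8948[hold]  S*(2)=-
k=1: j=0 S=81.4239 intr=0.0000 cont=12.3286 V=12.3286[hold]; j=1 S=131.2566 intr=0.0000 cont=3.4731 V=3.4731[hold]  S*(1)=-
k=0: j=0 S=103.3800 intr=0.0000 cont=7.8622 V=7.8622[hold]  S*(0)=-

price = 7.8622
boundary = - - - 50.5106 39.7830 50.5106
tree:
7.8622
12.3286 3.4731
18.7641 6.0490 0.8948
27.4994 10.3305 1.7758 0.0000
38.2270 17.1790 3.5241 0.0000 0.0000
46.6762 27.4994 6.9936 0.0000 0.0000 0.0000
53.3310 38.2270 13.8791 0.0000 0.0000 0.0000 0.0000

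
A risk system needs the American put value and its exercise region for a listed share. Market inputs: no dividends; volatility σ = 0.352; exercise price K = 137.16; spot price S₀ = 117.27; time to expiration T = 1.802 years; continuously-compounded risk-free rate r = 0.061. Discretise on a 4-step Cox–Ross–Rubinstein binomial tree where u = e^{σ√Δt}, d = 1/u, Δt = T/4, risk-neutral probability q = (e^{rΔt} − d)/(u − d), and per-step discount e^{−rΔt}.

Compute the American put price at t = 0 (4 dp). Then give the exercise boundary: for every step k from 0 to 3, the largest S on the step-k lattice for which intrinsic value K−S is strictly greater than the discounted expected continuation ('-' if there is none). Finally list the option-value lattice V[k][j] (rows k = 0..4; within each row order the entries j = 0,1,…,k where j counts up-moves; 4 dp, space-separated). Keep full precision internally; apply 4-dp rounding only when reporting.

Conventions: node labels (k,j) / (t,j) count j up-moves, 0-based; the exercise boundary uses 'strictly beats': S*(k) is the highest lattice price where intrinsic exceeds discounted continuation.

price = 29.0566
boundary = - 92.5935 73.1096 92.5935
tree:
29.0566
44.5665 15.1439
64.0504 26.4020 4.7136
79.4345 44.5665 9.6826 0.0000
91.5814 64.0504 19.8900 0.0000 0.0000

Δt=0.45050, u=1.26650, d=0.78958, q=0.49963, disc=e^(-rΔt)=0.97289
k=4 terminal: V=max(K-S,0) → 91.5814 64.0504 19.8900 0.0000 0.0000
k=3: j=0 S=57.7255 intr=79.4345 cont=75.7166 V=79.4345[EX]; j=1 S=92.5935 intr=44.5665 cont=40.8486 V=44.5665[EX]; j=2 S=148.5229 intr=0.0000 cont=9.6826 V=9.6826[hold]; j=3 S=238.2353 intr=0.0000 cont=0.0000 V=0.0000[hold]  S*(3)=92.5935
k=2: j=0 S=73.1096 intr=64.0504 cont=60.3325 V=64.0504[EX]; j=1 S=117.2700 intr=19.8900 cont=26.4020 V=26.4020[hold]; j=2 S=188.1047 intr=0.0000 cont=4.7136 V=4.7136[hold]  S*(2)=73.1096
k=1: j=0 S=92.5935 intr=44.5665 cont=44.0140 V=44.5665[EX]; j=1 S=148.5229 intr=0.0000 cont=15.1439 V=15.1439[hold]  S*(1)=92.5935
k=0: j=0 S=117.2700 intr=19.8900 cont=29.0566 V=29.0566[hold]  S*(0)=-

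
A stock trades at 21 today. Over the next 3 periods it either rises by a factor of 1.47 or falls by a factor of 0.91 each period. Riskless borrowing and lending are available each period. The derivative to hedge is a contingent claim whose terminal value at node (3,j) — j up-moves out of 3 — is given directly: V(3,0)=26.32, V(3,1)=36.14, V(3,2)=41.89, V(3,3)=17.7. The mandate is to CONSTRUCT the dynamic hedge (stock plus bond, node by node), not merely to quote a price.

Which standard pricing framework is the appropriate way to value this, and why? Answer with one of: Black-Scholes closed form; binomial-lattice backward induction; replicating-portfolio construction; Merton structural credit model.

framework: replicating-portfolio construction

Key observation: a price alone would not answer the question — the per-node share/bond construction on the spot-21, 1.47/0.91 tree is required, and only the replicating-portfolio method yields it.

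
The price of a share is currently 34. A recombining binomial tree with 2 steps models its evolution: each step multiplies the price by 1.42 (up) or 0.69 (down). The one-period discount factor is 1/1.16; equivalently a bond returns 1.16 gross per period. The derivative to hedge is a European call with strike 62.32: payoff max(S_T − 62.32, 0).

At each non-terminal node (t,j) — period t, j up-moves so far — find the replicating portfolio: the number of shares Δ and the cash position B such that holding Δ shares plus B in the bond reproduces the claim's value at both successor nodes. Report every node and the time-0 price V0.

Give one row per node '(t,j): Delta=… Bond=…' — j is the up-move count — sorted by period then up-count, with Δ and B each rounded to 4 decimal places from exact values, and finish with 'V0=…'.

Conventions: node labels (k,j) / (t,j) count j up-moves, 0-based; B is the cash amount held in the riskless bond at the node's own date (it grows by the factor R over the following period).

The replicating-portfolio and risk-neutral prices coincide; use p* = (1.16−0.69)/(1.42−0.69) = 0.6438 for the latter.
Payoffs at expiry: V(2,0)=0.0000, V(2,1)=0.0000, V(2,2)=6.2376
Node (1,0) S=23.4600: V=(p*·0.0000+(1−p*)·0.0000)/1.16=0.0000; Δ=(0.0000−0.0000)/(33.3132−16.1874)=0.0000; B=V−Δ·S=0.0000
Node (1,1) S=48.2800: V=(p*·6.2376+(1−p*)·0.0000)/1.16=3.4621; Δ=(6.2376−0.0000)/(68.5576−33.3132)=0.1770; B=V−Δ·S=-5.0826
Node (0,0) S=34.0000: V=(p*·3.4621+(1−p*)·0.0000)/1.16=1.9215; Δ=(3.4621−0.0000)/(48.2800−23.4600)=0.1395; B=V−Δ·S=-2.8210
As a check, the time-0 holding Δ(0,0)·S0 + B(0,0) comes to 1.9215 — exactly V0.

(0,0): Delta=0.1395 Bond=-2.8210
(1,0): Delta=0.0000 Bond=0.0000
(1,1): Delta=0.1770 Bond=-5.0826
V0=1.9215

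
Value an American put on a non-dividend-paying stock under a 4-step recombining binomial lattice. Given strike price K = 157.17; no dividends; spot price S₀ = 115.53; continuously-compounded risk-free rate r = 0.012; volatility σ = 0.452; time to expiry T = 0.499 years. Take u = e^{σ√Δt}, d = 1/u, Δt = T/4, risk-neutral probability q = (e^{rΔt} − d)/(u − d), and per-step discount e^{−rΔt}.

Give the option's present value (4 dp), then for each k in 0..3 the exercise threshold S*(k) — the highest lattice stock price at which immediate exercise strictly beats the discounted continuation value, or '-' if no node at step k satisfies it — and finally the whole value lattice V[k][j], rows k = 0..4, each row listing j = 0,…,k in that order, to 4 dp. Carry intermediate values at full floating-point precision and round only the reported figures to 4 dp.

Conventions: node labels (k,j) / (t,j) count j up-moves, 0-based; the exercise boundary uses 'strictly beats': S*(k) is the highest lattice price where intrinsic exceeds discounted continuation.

Δt=0.12475, u=1.17310, d=0.85245, q=0.46485, disc=e^(-rΔt)=0.99850
k=4 terminal: V=max(K-S,0) → 96.1656 73.2186 41.6400 0.0000 0.0000
k=3: j=0 S=71.5640 intr=85.6060 cont=85.3709 V=85.6060[EX]; j=1 S=98.4830 intr=58.6870 cont=58.4519 V=58.6870[EX]; j=2 S=135.5278 intr=21.6422 cont=22.2505 V=22.2505[hold]; j=3 S=186.5070 intr=0.0000 cont=0.0000 V=0.0000[hold]  S*(3)=98.4830
k=2: j=0 S=83.9514 intr=73.2186 cont=72.9835 V=73.2186[EX]; j=1 S=115.5300 intr=41.6400 cont=41.6872 V=41.6872[hold]; j=2 S=158.9870 intr=0.0000 cont=11.8897 V=11.8897[hold]  S*(2)=83.9514
k=1: j=0 S=98.4830 intr=58.6870 cont=58.4738 V=58.6870[EX]; j=1 S=135.5278 intr=21.6422 cont=27.7943 V=27.7943[hold]  S*(1)=98.4830
k=0: j=0 S=115.5300 intr=41.6400 cont=44.2604 V=44.2604[hold]  S*(0)=-

price = 44.2604
boundary = - 98.4830 83.9514 98.4830
tree:
44.2604
58.6870 27.7943
73.2186 41.6872 11.8897
85.6060 58.6870 22.2505 0.0000
96.1656 73.2186 41.6400 0.0000 0.0000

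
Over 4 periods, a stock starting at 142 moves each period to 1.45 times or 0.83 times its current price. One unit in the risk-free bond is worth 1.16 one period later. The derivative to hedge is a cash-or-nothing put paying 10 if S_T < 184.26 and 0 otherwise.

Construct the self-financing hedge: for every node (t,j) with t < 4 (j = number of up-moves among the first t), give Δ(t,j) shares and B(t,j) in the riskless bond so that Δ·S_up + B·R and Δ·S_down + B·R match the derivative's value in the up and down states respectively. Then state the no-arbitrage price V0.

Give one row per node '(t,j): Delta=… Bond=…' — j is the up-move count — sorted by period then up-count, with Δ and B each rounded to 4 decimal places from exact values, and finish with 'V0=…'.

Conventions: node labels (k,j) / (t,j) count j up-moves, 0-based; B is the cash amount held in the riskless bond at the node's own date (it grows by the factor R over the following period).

Under the risk-neutral measure, an up-move has probability p* = (R−d)/(u−d) = 0.5323 and values discount at R = 1.16.
Expiry values: V(4,0)=10.0000, V(4,1)=10.0000, V(4,2)=0.0000, V(4,3)=0.0000, V(4,4)=0.0000
  t=3,j=0: stock 81.1938 → up 117.7309 (V=10.0000), down 67.3908 (V=10.0000). Price 8.6207; hedge Δ=0.0000, bond B=8.6207.
  t=3,j=1: stock 141.8445 → up 205.6745 (V=0.0000), down 117.7309 (V=10.0000). Price 4.0323; hedge Δ=-0.1137, bond B=20.1613.
  t=3,j=2: stock 247.8006 → up 359.3109 (V=0.0000), down 205.6745 (V=0.0000). Price 0.0000; hedge Δ=0.0000, bond B=0.0000.
  t=3,j=3: stock 432.9047 → up 627.7119 (V=0.0000), down 359.3109 (V=0.0000). Price 0.0000; hedge Δ=0.0000, bond B=0.0000.
  t=2,j=0: stock 97.8238 → up 141.8445 (V=4.0323), down 81.1938 (V=8.6207). Price 5.3263; hedge Δ=-0.0757, bond B=12.7270.
  t=2,j=1: stock 170.8970 → up 247.8006 (V=0.0000), down 141.8445 (V=4.0323). Price 1.6259; hedge Δ=-0.0381, bond B=8.1296.
  t=2,j=2: stock 298.5550 → up 432.9047 (V=0.0000), down 247.8006 (V=0.0000). Price 0.0000; hedge Δ=0.0000, bond B=0.0000.
  t=1,j=0: stock 117.8600 → up 170.8970 (V=1.6259), down 97.8238 (V=5.3263). Price 2.8937; hedge Δ=-0.0506, bond B=8.8620.
  t=1,j=1: stock 205.9000 → up 298.5550 (V=0.0000), down 170.8970 (V=1.6259). Price 0.6556; hedge Δ=-0.0127, bond B=3.2780.
  t=0,j=0: stock 142.0000 → up 205.9000 (V=0.6556), down 117.8600 (V=2.8937). Price 1.4676; hedge Δ=-0.0254, bond B=5.0775.
Sanity check at the root: Δ(0,0)·S0 + B(0,0) reproduces V0 = 1.4676.

(0,0): Delta=-0.0254 Bond=5.0775
(1,0): Delta=-0.0506 Bond=8.8620
(1,1): Delta=-0.0127 Bond=3.2780
(2,0): Delta=-0.0757 Bond=12.7270
(2,1): Delta=-0.0381 Bond=8.1296
(2,2): Delta=0.0000 Bond=0.0000
(3,0): Delta=0.0000 Bond=8.6207
(3,1): Delta=-0.1137 Bond=20.1613
(3,2): Delta=0.0000 Bond=0.0000
(3,3): Delta=0.0000 Bond=0.0000
V0=1.4676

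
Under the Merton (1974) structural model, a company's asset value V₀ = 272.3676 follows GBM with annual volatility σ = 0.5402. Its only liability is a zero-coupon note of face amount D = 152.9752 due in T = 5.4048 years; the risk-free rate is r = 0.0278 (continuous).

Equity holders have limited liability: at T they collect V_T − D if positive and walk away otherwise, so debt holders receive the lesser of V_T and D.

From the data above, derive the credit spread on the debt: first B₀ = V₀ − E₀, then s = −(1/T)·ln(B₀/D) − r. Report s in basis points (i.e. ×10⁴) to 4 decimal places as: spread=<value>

With assets at 272.3676 and a single debt payment of 152.9752 at 5.4048 years:
d₁ = [ln(V₀/D) + (r + σ²/2)T] / (σ√T)
   = [ln(272.3676/152.9752) + (0.0278 + 0.5·0.5402²)·5.4048] / (0.5402·√5.4048)
   = [0.576877 + 0.938857] / 1.255869 = 1.206920
d₂ = d₁ − σ√T = 1.206920 − 1.255869 = -0.048949
N(d₁) = 0.886269,  N(d₂) = 0.480480,  e^(−rT) = 0.860490
E₀ = V₀·N(d₁) − D·e^(−rT)·N(d₂)
   = 272.3676·0.886269 − 152.9752·0.860490·0.480480 = 178.143526
B₀ = V₀ − E₀ = 272.3676 − 178.143526 = 94.224074
spread = −(1/T)·ln(B₀/D) − r = −(1/5.4048)·ln(94.224074/152.9752) − 0.0278 = 0.06186106
in basis points: 0.06186106 × 10⁴ = 618.6106 bp

spread=618.6106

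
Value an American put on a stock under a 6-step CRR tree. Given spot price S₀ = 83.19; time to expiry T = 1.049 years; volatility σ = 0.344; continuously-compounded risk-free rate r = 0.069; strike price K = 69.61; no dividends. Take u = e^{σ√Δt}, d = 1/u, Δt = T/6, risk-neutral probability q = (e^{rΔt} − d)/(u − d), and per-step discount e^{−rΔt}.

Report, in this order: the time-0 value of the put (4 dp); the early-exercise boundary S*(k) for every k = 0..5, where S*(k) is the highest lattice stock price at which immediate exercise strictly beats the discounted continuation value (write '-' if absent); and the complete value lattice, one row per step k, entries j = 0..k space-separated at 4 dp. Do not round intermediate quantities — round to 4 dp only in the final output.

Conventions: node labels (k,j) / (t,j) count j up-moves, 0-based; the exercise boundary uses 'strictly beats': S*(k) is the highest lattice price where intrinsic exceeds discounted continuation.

price = 4.0821
boundary = - - - - 46.7951 54.0341
tree:
4.0821
6.6227 1.7011
10.4296 3.0671 0.4091
15.8133 5.4267 0.8384 0.0000
22.8149 9.3609 1.7182 0.0000 0.0000
29.0841 15.5759 3.5214 0.0000 0.0000 0.0000
34.5134 22.8149 7.2170 0.0000 0.0000 0.0000 0.0000

params: Δt=0.17483 u=1.15470 d=0.86603 q=0.50615 e^(-rΔt)=0.98801
t_6 payoffs: 34.5134 22.8149 7.2170 0.0000 0.0000 0.0000 0.0000
t_5: node(5,0) S=40.5259 payoff=29.0841 vs cont=28.2494 → 29.0841 [stop]  node(5,1) S=54.0341 payoff=15.5759 vs cont=14.7412 → 15.5759 [stop]  node(5,2) S=72.0449 payoff=0.0000 vs cont=3.5214 → 3.5214 [wait]  node(5,3) S=96.0591 payoff=0.0000 vs cont=0.0000 → 0.0000 [wait]  node(5,4) S=128.0778 payoff=0.0000 vs cont=0.0000 → 0.0000 [wait]  node(5,5) S=170.7690 payoff=0.0000 vs cont=0.0000 → 0.0000 [wait]  ⇒ S*(5)=54.0341
t_4: node(4,0) S=46.7951 payoff=22.8149 vs cont=21.9802 → 22.8149 [stop]  node(4,1) S=62.3930 payoff=7.2170 vs cont=9.3609 → 9.3609 [wait]  node(4,2) S=83.1900 payoff=0.0000 vs cont=1.7182 → 1.7182 [wait]  node(4,3) S=110.9191 payoff=0.0000 vs cont=0.0000 → 0.0000 [wait]  node(4,4) S=147.8909 payoff=0.0000 vs cont=0.0000 → 0.0000 [wait]  ⇒ S*(4)=46.7951
t_3: node(3,0) S=54.0341 payoff=15.5759 vs cont=15.8133 → 15.8133 [wait]  node(3,1) S=72.0449 payoff=0.0000 vs cont=5.4267 → 5.4267 [wait]  node(3,2) S=96.0591 payoff=0.0000 vs cont=0.8384 → 0.8384 [wait]  node(3,3) S=128.0778 payoff=0.0000 vs cont=0.0000 → 0.0000 [wait]  ⇒ S*(3)=-
t_2: node(2,0) S=62.3930 payoff=7.2170 vs cont=10.4296 → 10.4296 [wait]  node(2,1) S=83.1900 payoff=0.0000 vs cont=3.0671 → 3.0671 [wait]  node(2,2) S=110.9191 payoff=0.0000 vs cont=0.4091 → 0.4091 [wait]  ⇒ S*(2)=-
t_1: node(1,0) S=72.0449 payoff=0.0000 vs cont=6.6227 → 6.6227 [wait]  node(1,1) S=96.0591 payoff=0.0000 vs cont=1.7011 → 1.7011 [wait]  ⇒ S*(1)=-
t_0: node(0,0) S=83.1900 payoff=0.0000 vs cont=4.0821 → 4.0821 [wait]  ⇒ S*(0)=-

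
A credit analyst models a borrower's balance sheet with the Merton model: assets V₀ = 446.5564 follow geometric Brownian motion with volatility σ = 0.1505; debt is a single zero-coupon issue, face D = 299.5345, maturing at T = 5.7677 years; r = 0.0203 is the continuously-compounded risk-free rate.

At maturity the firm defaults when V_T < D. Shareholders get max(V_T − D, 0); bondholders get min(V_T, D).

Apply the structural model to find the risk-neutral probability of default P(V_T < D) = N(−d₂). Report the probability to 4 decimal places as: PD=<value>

PD=0.1060

Work the structural quantities from V₀ = 446.5564 against face 299.5345:
d₁ = [ln(V₀/D) + (r + σ²/2)T] / (σ√T)
   = [ln(446.5564/299.5345) + (0.0203 + 0.5·0.1505²)·5.7677] / (0.1505·√5.7677)
   = [0.399336 + 0.182404] / 0.361441 = 1.609501
d₂ = d₁ − σ√T = 1.609501 − 0.361441 = 1.248060
risk-neutral PD = N(−d₂) = N(-1.248060) = 0.106005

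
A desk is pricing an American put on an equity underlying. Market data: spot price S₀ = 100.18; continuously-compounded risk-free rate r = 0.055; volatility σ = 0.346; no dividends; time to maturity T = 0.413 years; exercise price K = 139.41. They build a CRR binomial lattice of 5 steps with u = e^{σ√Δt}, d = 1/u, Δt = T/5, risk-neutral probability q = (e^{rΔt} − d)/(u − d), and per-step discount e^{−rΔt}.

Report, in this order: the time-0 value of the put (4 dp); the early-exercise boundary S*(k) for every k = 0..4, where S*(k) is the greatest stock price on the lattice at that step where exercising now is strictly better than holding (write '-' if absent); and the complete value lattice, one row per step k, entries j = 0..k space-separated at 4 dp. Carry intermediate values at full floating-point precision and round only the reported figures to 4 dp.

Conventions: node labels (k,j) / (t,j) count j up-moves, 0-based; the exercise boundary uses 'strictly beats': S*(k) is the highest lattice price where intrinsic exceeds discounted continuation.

Δt=0.08260  u=1.10455  d=0.90534  q=0.49802  discount=0.99547
step 5 (expiry): payoffs max(K−S,0) = 78.4777 65.0703 48.7127 28.7558 4.4077 0.0000
step 4: (k=4,j=0): S=67.3029, K−S=72.1071, hold=71.4752 ⇒ V=72.1071 exercise | (k=4,j=1): S=82.1122, K−S=57.2978, hold=56.6659 ⇒ V=57.2978 exercise | (k=4,j=2): S=100.1800, K−S=39.2300, hold=38.5981 ⇒ V=39.2300 exercise | (k=4,j=3): S=122.2234, K−S=17.1866, hold=16.5547 ⇒ V=17.1866 exercise | (k=4,j=4): S=149.1173, K−S=0.0000, hold=2.2025 ⇒ V=2.2025 continue  boundary S*=122.2234
step 3: (k=3,j=0): S=74.3397, K−S=65.0703, hold=64.4384 ⇒ V=65.0703 exercise | (k=3,j=1): S=90.6973, K−S=48.7127, hold=48.0808 ⇒ V=48.7127 exercise | (k=3,j=2): S=110.6542, K−S=28.7558, hold=28.1239 ⇒ V=28.7558 exercise | (k=3,j=3): S=135.0023, K−S=4.4077, hold=9.6802 ⇒ V=9.6802 continue  boundary S*=110.6542
step 2: (k=2,j=0): S=82.1122, K−S=57.2978, hold=56.6659 ⇒ V=57.2978 exercise | (k=2,j=1): S=100.1800, K−S=39.2300, hold=38.5981 ⇒ V=39.2300 exercise | (k=2,j=2): S=122.2234, K−S=17.1866, hold=19.1686 ⇒ V=19.1686 continue  boundary S*=100.1800
step 1: (k=1,j=0): S=90.6973, K−S=48.7127, hold=48.0808 ⇒ V=48.7127 exercise | (k=1,j=1): S=110.6542, K−S=28.7558, hold=29.1065 ⇒ V=29.1065 continue  boundary S*=90.6973
step 0: (k=0,j=0): S=100.1800, K−S=39.2300, hold=38.7720 ⇒ V=39.2300 exercise  boundary S*=100.1800

price = 39.2300
boundary = 100.1800 90.6973 100.1800 110.6542 122.2234
tree:
39.2300
48.7127 29.1065
57.2978 39.2300 19.1686
65.0703 48.7127 28.7558 9.6802
72.1071 57.2978 39.2300 17.1866 2.2025
78.4777 65.0703 48.7127 28.7558 4.4077 0.0000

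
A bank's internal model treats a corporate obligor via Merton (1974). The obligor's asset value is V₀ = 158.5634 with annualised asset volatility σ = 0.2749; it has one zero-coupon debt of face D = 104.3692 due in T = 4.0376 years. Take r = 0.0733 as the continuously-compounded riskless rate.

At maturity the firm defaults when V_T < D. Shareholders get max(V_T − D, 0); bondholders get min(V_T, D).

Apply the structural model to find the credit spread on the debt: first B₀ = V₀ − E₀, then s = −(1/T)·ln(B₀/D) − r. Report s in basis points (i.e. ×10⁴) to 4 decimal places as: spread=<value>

Work the structural quantities from V₀ = 158.5634 against face 104.3692:
d₁ = [ln(V₀/D) + (r + σ²/2)T] / (σ√T)
   = [ln(158.5634/104.3692) + (0.0733 + 0.5·0.2749²)·4.0376] / (0.2749·√4.0376)
   = [0.418220 + 0.448517] / 0.552378 = 1.569101
d₂ = d₁ − σ√T = 1.569101 − 0.552378 = 1.016723
N(d₁) = 0.941688,  N(d₂) = 0.845357,  e^(−rT) = 0.743820
E₀ = V₀·N(d₁) − D·e^(−rT)·N(d₂)
   = 158.5634·0.941688 − 104.3692·0.743820·0.845357 = 83.690512
B₀ = V₀ − E₀ = 158.5634 − 83.690512 = 74.872888
spread = −(1/T)·ln(B₀/D) − r = −(1/4.0376)·ln(74.872888/104.3692) − 0.0733 = 0.00896242
in basis points: 0.00896242 × 10⁴ = 89.6242 bp

spread=89.6242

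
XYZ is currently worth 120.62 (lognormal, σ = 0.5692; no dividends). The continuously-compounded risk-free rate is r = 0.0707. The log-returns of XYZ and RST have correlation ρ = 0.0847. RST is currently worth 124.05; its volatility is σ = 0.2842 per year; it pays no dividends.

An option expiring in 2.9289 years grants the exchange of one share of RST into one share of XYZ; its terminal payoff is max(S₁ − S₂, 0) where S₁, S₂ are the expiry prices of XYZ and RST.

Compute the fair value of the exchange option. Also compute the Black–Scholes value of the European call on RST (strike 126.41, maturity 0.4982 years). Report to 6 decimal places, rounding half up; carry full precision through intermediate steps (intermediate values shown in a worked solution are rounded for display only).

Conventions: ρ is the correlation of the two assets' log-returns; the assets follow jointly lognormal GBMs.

σ_eff = √(σ₁² + σ₂² − 2ρσ₁σ₂) = √(0.5692² + 0.2842² − 2·0.0847·0.5692·0.2842) = 0.614292
d₁ = (ln(S₁/S₂) + (q₂ − q₁ + σ_eff²/2)T) / (σ_eff√T) = (ln(120.62/124.05) + (0.0 − 0.0 + 0.188678)·2.9289) / 1.051302 = 0.498979
d₂ = d₁ − σ_eff√T = 0.498979 − 1.051302 = -0.552322
N(d₁) = 0.691103,  N(d₂) = 0.290364
V = S₁·e^{−q₁T}·N(d₁) − S₂·e^{−q₂T}·N(d₂) = 83.360854 − 36.019634 = 47.341220
[vanilla: RST call K=126.41]
σ√T = 0.2842·√0.4982 = 0.200598
d₁ = (ln(S/K) + (r+σ²/2)T) / (σ√T) = (ln(124.05/126.41) + (0.0707+0.2842²/2)·0.4982) / 0.200598 = (-0.018846 + 0.055342) / 0.200598 = 0.181939
d₂ = d₁ − σ√T = 0.181939 − 0.200598 = -0.018659
e^{−rT} = 0.965390
N(d₁) = 0.572185,  N(d₂) = 0.492557
price = S·N(d₁) − K·e^{−rT}·N(d₂) = 70.979520 − 60.109161 = 10.870359

exchange price = 47.341220
price(RST call K=126.41) = 10.870359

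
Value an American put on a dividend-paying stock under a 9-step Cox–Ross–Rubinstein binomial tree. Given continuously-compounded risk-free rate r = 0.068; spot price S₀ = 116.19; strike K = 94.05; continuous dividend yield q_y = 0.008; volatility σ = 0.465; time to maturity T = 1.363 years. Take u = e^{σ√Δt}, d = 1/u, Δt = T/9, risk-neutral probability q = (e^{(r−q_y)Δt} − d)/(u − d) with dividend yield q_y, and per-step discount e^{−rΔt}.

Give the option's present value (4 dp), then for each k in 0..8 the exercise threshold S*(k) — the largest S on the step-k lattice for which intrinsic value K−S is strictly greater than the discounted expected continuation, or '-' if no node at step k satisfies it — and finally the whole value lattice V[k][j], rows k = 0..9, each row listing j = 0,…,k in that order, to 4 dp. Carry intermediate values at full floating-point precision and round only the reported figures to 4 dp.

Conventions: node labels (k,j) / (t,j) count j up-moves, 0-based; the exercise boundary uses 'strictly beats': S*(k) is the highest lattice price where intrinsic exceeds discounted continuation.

Δt=0.15144, u=1.19837, d=0.83447, q=0.47997, disc=e^(-rΔt)=0.98975
k=9 terminal: V=max(K-S,0) → 71.2537 61.3127 47.0366 26.5350 0.0000 0.0000 0.0000 0.0000 0.0000 0.0000
k=8: j=0 S=27.3183 intr=66.7317 cont=65.8012 V=66.7317[EX]; j=1 S=39.2313 intr=54.8187 cont=53.9027 V=54.8187[EX]; j=2 S=56.3393 intr=37.7107 cont=36.8154 V=37.7107[EX]; j=3 S=80.9077 intr=13.1423 cont=13.6577 V=13.6577[hold]; j=4 S=116.1900 intr=0.0000 cont=0.0000 V=0.0000[hold]; j=5 S=166.8582 intr=0.0000 cont=0.0000 V=0.0000[hold]; j=6 S=239.6218 intr=0.0000 cont=0.0000 V=0.0000[hold]; j=7 S=344.1162 intr=0.0000 cont=0.0000 V=0.0000[hold]; j=8 S=494.1786 intr=0.0000 cont=0.0000 V=0.0000[hold]  S*(8)=56.3393
k=7: j=0 S=32.7373 intr=61.3127 cont=60.3888 V=61.3127[EX]; j=1 S=47.0134 intr=47.0366 cont=46.1299 V=47.0366[EX]; j=2 S=67.5150 intr=26.5350 cont=25.8980 V=26.5350[EX]; j=3 S=96.9570 intr=0.0000 cont=7.0297 V=7.0297[hold]; j=4 S=139.2381 intr=0.0000 cont=0.0000 V=0.0000[hold]; j=5 S=199.9571 intr=0.0000 cont=0.0000 V=0.0000[hold]; j=6 S=287.1546 intr=0.0000 cont=0.0000 V=0.0000[hold]; j=7 S=412.3771 intr=0.0000 cont=0.0000 V=0.0000[hold]  S*(7)=67.5150
k=6: j=0 S=39.2313 intr=54.8187 cont=53.9027 V=54.8187[EX]; j=1 S=56.3393 intr=37.7107 cont=36.8154 V=37.7107[EX]; j=2 S=80.9077 intr=13.1423 cont=16.9971 V=16.9971[hold]; j=3 S=116.1900 intr=0.0000 cont=3.6182 V=3.6182[hold]; j=4 S=166.8582 intr=0.0000 cont=0.0000 V=0.0000[hold]; j=5 S=239.6218 intr=0.0000 cont=0.0000 V=0.0000[hold]; j=6 S=344.1162 intr=0.0000 cont=0.0000 V=0.0000[hold]  S*(6)=56.3393
k=5: j=0 S=47.0134 intr=47.0366 cont=46.1299 V=47.0366[EX]; j=1 S=67.5150 intr=26.5350 cont=27.4844 V=27.4844[hold]; j=2 S=96.9570 intr=0.0000 cont=10.4673 V=10.4673[hold]; j=3 S=139.2381 intr=0.0000 cont=1.8623 V=1.8623[hold]; j=4 S=199.9571 intr=0.0000 cont=0.0000 V=0.0000[hold]; j=5 S=287.1546 intr=0.0000 cont=0.0000 V=0.0000[hold]  S*(5)=47.0134
k=4: j=0 S=56.3393 intr=37.7107 cont=37.2664 V=37.7107[EX]; j=1 S=80.9077 intr=13.1423 cont=19.1188 V=19.1188[hold]; j=2 S=116.1900 intr=0.0000 cont=6.2723 V=6.2723[hold]; j=3 S=166.8582 intr=0.0000 cont=0.9585 V=0.9585[hold]; j=4 S=239.6218 intr=0.0000 cont=0.0000 V=0.0000[hold]  S*(4)=56.3393
k=3: j=0 S=67.5150 intr=26.5350 cont=28.4923 V=28.4923[hold]; j=1 S=96.9570 intr=0.0000 cont=12.8202 V=12.8202[hold]; j=2 S=139.2381 intr=0.0000 cont=3.6837 V=3.6837[hold]; j=3 S=199.9571 intr=0.0000 cont=0.4934 V=0.4934[hold]  S*(3)=-
k=2: j=0 S=80.9077 intr=13.1423 cont=20.7553 V=20.7553[hold]; j=1 S=116.1900 intr=0.0000 cont=8.3485 V=8.3485[hold]; j=2 S=166.8582 intr=0.0000 cont=2.1304 V=2.1304[hold]  S*(2)=-
k=1: j=0 S=96.9570 intr=0.0000 cont=14.6488 V=14.6488[hold]; j=1 S=139.2381 intr=0.0000 cont=5.3091 V=5.3091[hold]  S*(1)=-
k=0: j=0 S=116.1900 intr=0.0000 cont=10.0619 V=10.0619[hold]  S*(0)=-

price = 10.0619
boundary = - - - - 56.3393 47.0134 56.3393 67.5150 56.3393
tree:
10.0619
14.6488 5.3091
20.7553 8.3485 2.1304
28.4923 12.8202 3.6837 0.4934
37.7107 19.1188 6.2723 0.9585 0.0000
47.0366 27.4844 10.4673 1.8623 0.0000 0.0000
54.8187 37.7107 16.9971 3.6182 0.0000 0.0000 0.0000
61.3127 47.0366 26.5350 7.0297 0.0000 0.0000 0.0000 0.0000
66.7317 54.8187 37.7107 13.6577 0.0000 0.0000 0.0000 0.0000 0.0000
71.2537 61.3127 47.0366 26.5350 0.0000 0.0000 0.0000 0.0000 0.0000 0.0000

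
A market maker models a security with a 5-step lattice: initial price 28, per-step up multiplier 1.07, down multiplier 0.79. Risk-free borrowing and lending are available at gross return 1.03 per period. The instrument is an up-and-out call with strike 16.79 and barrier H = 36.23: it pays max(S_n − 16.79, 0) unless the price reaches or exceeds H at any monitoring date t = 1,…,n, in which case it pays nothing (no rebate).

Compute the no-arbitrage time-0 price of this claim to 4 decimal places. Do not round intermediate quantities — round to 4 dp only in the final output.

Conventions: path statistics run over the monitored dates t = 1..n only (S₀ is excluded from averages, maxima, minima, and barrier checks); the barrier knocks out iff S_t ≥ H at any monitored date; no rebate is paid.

price = 3.7592

No-arbitrage gives p* = (R−d)/(u−d) = 0.8571: enumerate every path, weight its payoff by its p*-probability, and discount by R^5.
Enumerate all 2^5 = 32 price paths (U = up ×1.07, D = down ×0.79); each path with k up-moves has probability p*^k·(1−p*)^(5−k).
DDDDD: M=22.1200, payoff=0.0000, prob=0.000059
UDDDD: M=29.9600, payoff=0.0000, prob=0.000357
DUDDD: M=23.6684, payoff=0.0000, prob=0.000357
UUDDD: M=32.0572, payoff=0.0000, prob=0.002142
DDUDD: M=22.1200, payoff=0.0000, prob=0.000357
UDUDD: M=29.9600, payoff=0.0000, prob=0.002142
DUUDD: M=25.3252, payoff=0.0000, prob=0.002142
UUUDD: M=34.3012, payoff=4.6174, prob=0.012852
DDDUD: M=22.1200, payoff=0.0000, prob=0.000357
UDDUD: M=29.9600, payoff=0.0000, prob=0.002142
DUDUD: M=23.6684, payoff=0.0000, prob=0.002142
UUDUD: M=32.0572, payoff=4.6174, prob=0.012852
DDUUD: M=22.1200, payoff=0.0000, prob=0.002142
UDUUD: M=29.9600, payoff=4.6174, prob=0.012852
DUUUD: M=27.0980, payoff=4.6174, prob=0.012852
UUUUD: M=36.7023, payoff=0.0000, prob=0.077111
DDDDU: M=22.1200, payoff=0.0000, prob=0.000357
UDDDU: M=29.9600, payoff=0.0000, prob=0.002142
DUDDU: M=23.6684, payoff=0.0000, prob=0.002142
UUDDU: M=32.0572, payoff=4.6174, prob=0.012852
DDUDU: M=22.1200, payoff=0.0000, prob=0.002142
UDUDU: M=29.9600, payoff=4.6174, prob=0.012852
DUUDU: M=25.3252, payoff=4.6174, prob=0.012852
UUUDU: M=34.3012, payoff=12.2048, prob=0.077111
DDDUU: M=22.1200, payoff=0.0000, prob=0.002142
UDDUU: M=29.9600, payoff=4.6174, prob=0.012852
DUDUU: M=23.6684, payoff=4.6174, prob=0.012852
UUDUU: M=32.0572, payoff=12.2048, prob=0.077111
DDUUU: M=22.1200, payoff=4.6174, prob=0.012852
UDUUU: M=29.9600, payoff=12.2048, prob=0.077111
DUUUU: M=28.9948, payoff=12.2048, prob=0.077111
UUUUU: M=39.2714, payoff=0.0000, prob=0.462664
Price = Σ prob·payoff / R^5 = 4.357902 / 1.159274 = 3.7592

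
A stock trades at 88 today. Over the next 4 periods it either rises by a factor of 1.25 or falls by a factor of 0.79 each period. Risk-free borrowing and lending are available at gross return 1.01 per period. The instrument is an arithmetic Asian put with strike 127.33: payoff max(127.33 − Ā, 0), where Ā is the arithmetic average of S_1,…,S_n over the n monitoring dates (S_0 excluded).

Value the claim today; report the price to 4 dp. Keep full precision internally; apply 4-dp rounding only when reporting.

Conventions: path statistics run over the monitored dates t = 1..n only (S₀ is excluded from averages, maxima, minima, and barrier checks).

With p* = (R−d)/(u−d) = 0.4783, sum probability × payoff across the paths and divide by R^4.
Enumerate all 2^4 = 16 price paths (U = up ×1.25, D = down ×0.79); each path with k up-moves has probability p*^k·(1−p*)^(4−k).
DDDD: Ā=50.5261, payoff=76.8039, prob=0.074099
UDDD: Ā=79.9463, payoff=47.3837, prob=0.067924
DUDD: Ā=69.8263, payoff=57.5037, prob=0.067924
UUDD: Ā=110.4847, payoff=16.8453, prob=0.062264
DDUD: Ā=61.8315, payoff=65.4985, prob=0.067924
UDUD: Ā=97.8347, payoff=29.4953, prob=0.062264
DUUD: Ā=87.7147, payoff=39.6153, prob=0.062264
UUUD: Ā=138.7891, payoff=0.0000, prob=0.057075
DDDU: Ā=55.5156, payoff=71.8144, prob=0.067924
UDDU: Ā=87.8412, payoff=39.4888, prob=0.062264
DUDU: Ā=77.7212, payoff=49.6088, prob=0.062264
UUDU: Ā=122.9766, payoff=4.3534, prob=0.057075
DDUU: Ā=69.7264, payoff=57.6036, prob=0.062264
UDUU: Ā=110.3266, payoff=17.0034, prob=0.057075
DUUU: Ā=100.2066, payoff=27.1234, prob=0.057075
UUUU: Ā=158.5547, payoff=0.0000, prob=0.052319
Price = Σ prob·payoff / R^4 = 39.395563 / 1.040604 = 37.8584

price = 37.8584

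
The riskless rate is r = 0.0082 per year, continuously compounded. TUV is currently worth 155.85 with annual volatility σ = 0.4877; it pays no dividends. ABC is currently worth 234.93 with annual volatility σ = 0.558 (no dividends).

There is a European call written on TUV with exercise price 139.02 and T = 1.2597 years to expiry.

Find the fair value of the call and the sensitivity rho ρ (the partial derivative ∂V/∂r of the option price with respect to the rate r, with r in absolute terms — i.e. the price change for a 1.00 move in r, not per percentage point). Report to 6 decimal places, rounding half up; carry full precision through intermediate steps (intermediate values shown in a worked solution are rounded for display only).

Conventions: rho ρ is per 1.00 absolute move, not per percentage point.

σ√T = 0.4877·√1.2597 = 0.547377
d₁ = (ln(S/K) + (r+σ²/2)T) / (σ√T) = (ln(155.85/139.02) + (0.0082+0.4877²/2)·1.2597) / 0.547377 = (0.114276 + 0.160140) / 0.547377 = 0.501330
d₂ = d₁ − σ√T = 0.501330 − 0.547377 = -0.046047
e^{−rT} = 0.989724
N(d₁) = 0.691931,  N(d₂) = 0.481637
Call price V = S·N(d₁) − K·e^{−rT}·N(d₂) = 107.837377 − 66.269031 = 41.568346
ρ = K·T·e^{−rT}·N(d₂) = 83.479099

price = 41.568346
ρ = 83.479099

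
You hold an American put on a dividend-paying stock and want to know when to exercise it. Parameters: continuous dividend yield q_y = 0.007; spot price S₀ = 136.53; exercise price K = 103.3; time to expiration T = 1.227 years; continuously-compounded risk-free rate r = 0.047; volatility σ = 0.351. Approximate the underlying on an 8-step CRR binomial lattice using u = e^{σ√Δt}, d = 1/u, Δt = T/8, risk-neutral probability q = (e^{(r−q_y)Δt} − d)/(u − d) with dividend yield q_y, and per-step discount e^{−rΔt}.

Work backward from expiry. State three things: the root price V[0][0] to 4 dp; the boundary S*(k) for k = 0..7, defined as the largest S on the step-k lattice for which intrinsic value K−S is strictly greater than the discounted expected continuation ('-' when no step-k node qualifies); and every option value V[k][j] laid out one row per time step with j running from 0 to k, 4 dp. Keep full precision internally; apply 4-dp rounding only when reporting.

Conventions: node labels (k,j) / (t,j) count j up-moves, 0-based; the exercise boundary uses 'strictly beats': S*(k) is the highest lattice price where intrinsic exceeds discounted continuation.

Δt=0.15338  u=1.14736  d=0.87157  q=0.48800  discount=0.99282
step 8 (expiry): payoffs max(K−S,0) = 57.8395 43.4543 24.5172 0.0000 0.0000 0.0000 0.0000 0.0000 0.0000
step 7: (k=7,j=0): S=52.1595, K−S=51.1405, hold=50.4545 ⇒ V=51.1405 exercise | (k=7,j=1): S=68.6645, K−S=34.6355, hold=33.9673 ⇒ V=34.6355 exercise | (k=7,j=2): S=90.3921, K−S=12.9079, hold=12.4626 ⇒ V=12.9079 exercise | (k=7,j=3): S=118.9950, K−S=0.0000, hold=0.0000 ⇒ V=0.0000 continue | (k=7,j=4): S=156.6489, K−S=0.0000, hold=0.0000 ⇒ V=0.0000 continue | (k=7,j=5): S=206.2176, K−S=0.0000, hold=0.0000 ⇒ V=0.0000 continue | (k=7,j=6): S=271.4715, K−S=0.0000, hold=0.0000 ⇒ V=0.0000 continue | (k=7,j=7): S=357.3738, K−S=0.0000, hold=0.0000 ⇒ V=0.0000 continue  boundary S*=90.3921
step 6: (k=6,j=0): S=59.8457, K−S=43.4543, hold=42.7766 ⇒ V=43.4543 exercise | (k=6,j=1): S=78.7828, K−S=24.5172, hold=23.8598 ⇒ V=24.5172 exercise | (k=6,j=2): S=103.7121, K−S=0.0000, hold=6.5614 ⇒ V=6.5614 continue | (k=6,j=3): S=136.5300, K−S=0.0000, hold=0.0000 ⇒ V=0.0000 continue | (k=6,j=4): S=179.7325, K−S=0.0000, hold=0.0000 ⇒ V=0.0000 continue | (k=6,j=5): S=236.6056, K−S=0.0000, hold=0.0000 ⇒ V=0.0000 continue | (k=6,j=6): S=311.4752, K−S=0.0000, hold=0.0000 ⇒ V=0.0000 continue  boundary S*=78.7828
step 5: (k=5,j=0): S=68.6645, K−S=34.6355, hold=33.9673 ⇒ V=34.6355 exercise | (k=5,j=1): S=90.3921, K−S=12.9079, hold=15.6416 ⇒ V=15.6416 continue | (k=5,j=2): S=118.9950, K−S=0.0000, hold=3.3353 ⇒ V=3.3353 continue | (k=5,j=3): S=156.6489, K−S=0.0000, hold=0.0000 ⇒ V=0.0000 continue | (k=5,j=4): S=206.2176, K−S=0.0000, hold=0.0000 ⇒ V=0.0000 continue | (k=5,j=5): S=271.4715, K−S=0.0000, hold=0.0000 ⇒ V=0.0000 continue  boundary S*=68.6645
step 4: (k=4,j=0): S=78.7828, K−S=24.5172, hold=25.1843 ⇒ V=25.1843 continue | (k=4,j=1): S=103.7121, K−S=0.0000, hold=9.5669 ⇒ V=9.5669 continue | (k=4,j=2): S=136.5300, K−S=0.0000, hold=1.6954 ⇒ V=1.6954 continue | (k=4,j=3): S=179.7325, K−S=0.0000, hold=0.0000 ⇒ V=0.0000 continue | (k=4,j=4): S=236.6056, K−S=0.0000, hold=0.0000 ⇒ V=0.0000 continue  boundary S*=-
step 3: (k=3,j=0): S=90.3921, K−S=12.9079, hold=17.4368 ⇒ V=17.4368 continue | (k=3,j=1): S=118.9950, K−S=0.0000, hold=5.6844 ⇒ V=5.6844 continue | (k=3,j=2): S=156.6489, K−S=0.0000, hold=0.8618 ⇒ V=0.8618 continue | (k=3,j=3): S=206.2176, K−S=0.0000, hold=0.0000 ⇒ V=0.0000 continue  boundary S*=-
step 2: (k=2,j=0): S=103.7121, K−S=0.0000, hold=11.6176 ⇒ V=11.6176 continue | (k=2,j=1): S=136.5300, K−S=0.0000, hold=3.3071 ⇒ V=3.3071 continue | (k=2,j=2): S=179.7325, K−S=0.0000, hold=0.4381 ⇒ V=0.4381 continue  boundary S*=-
step 1: (k=1,j=0): S=118.9950, K−S=0.0000, hold=7.5077 ⇒ V=7.5077 continue | (k=1,j=1): S=156.6489, K−S=0.0000, hold=1.8933 ⇒ V=1.8933 continue  boundary S*=-
step 0: (k=0,j=0): S=136.5300, K−S=0.0000, hold=4.7336 ⇒ V=4.7336 continue  boundary S*=-

price = 4.7336
boundary = - - - - - 68.6645 78.7828 90.3921
tree:
4.7336
7.5077 1.8933
11.6176 3.3071 0.4381
17.4368 5.6844 0.8618 0.0000
25.1843 9.5669 1.6954 0.0000 0.0000
34.6355 15.6416 3.3353 0.0000 0.0000 0.0000
43.4543 24.5172 6.5614 0.0000 0.0000 0.0000 0.0000
51.1405 34.6355 12.9079 0.0000 0.0000 0.0000 0.0000 0.0000
57.8395 43.4543 24.5172 0.0000 0.0000 0.0000 0.0000 0.0000 0.0000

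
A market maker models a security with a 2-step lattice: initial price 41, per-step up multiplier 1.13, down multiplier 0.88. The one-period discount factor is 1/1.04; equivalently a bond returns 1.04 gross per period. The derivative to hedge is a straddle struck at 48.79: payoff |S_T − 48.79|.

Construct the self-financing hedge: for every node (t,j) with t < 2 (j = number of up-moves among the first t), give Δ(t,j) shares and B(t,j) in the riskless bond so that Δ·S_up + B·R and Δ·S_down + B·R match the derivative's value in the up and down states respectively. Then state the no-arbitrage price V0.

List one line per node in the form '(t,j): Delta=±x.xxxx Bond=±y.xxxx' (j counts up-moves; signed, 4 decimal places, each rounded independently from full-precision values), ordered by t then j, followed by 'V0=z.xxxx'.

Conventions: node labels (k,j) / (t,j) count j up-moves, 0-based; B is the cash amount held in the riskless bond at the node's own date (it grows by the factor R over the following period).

Since d<R<u, set p* = (R−d)/(u−d) = 0.6400; price each node as the discounted p*-expectation of its children.
Terminal payoffs: V(2,0)=17.0396, V(2,1)=8.0196, V(2,2)=3.5629
Node (1,0) S=36.0800: V=(p*·8.0196+(1−p*)·17.0396)/1.04=10.8335; Δ=(8.0196−17.0396)/(40.7704−31.7504)=-1.0000; B=V−Δ·S=46.9135
Node (1,1) S=46.3300: V=(p*·3.5629+(1−p*)·8.0196)/1.04=4.9686; Δ=(3.5629−8.0196)/(52.3529−40.7704)=-0.3848; B=V−Δ·S=22.7954
Node (0,0) S=41.0000: V=(p*·4.9686+(1−p*)·10.8335)/1.04=6.8076; Δ=(4.9686−10.8335)/(46.3300−36.0800)=-0.5722; B=V−Δ·S=30.2672
As a check, the time-0 holding Δ(0,0)·S0 + B(0,0) comes to 6.8076 — exactly V0.

(0,0): Delta=-0.5722 Bond=30.2672
(1,0): Delta=-1.0000 Bond=46.9135
(1,1): Delta=-0.3848 Bond=22.7954
V0=6.8076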